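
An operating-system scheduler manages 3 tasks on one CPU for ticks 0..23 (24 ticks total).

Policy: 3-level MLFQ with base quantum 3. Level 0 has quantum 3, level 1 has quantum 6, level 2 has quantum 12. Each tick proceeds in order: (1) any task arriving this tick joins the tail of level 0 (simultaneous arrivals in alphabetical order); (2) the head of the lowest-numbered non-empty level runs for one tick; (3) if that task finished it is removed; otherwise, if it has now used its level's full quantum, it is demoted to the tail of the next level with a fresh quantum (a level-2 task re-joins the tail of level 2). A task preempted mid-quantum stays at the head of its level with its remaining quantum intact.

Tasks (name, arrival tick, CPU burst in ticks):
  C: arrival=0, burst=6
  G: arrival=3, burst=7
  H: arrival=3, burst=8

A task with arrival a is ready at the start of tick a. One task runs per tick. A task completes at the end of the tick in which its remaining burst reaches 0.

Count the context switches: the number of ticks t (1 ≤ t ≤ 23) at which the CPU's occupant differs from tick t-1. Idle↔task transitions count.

context switches = 6

t=0: L0/L1/L2 = C/-/- → run C
t=1: L0/L1/L2 = C/-/- → run C
t=2: L0/L1/L2 = C/-/- → run C
t=3: L0/L1/L2 = GH/C/- → run G
t=4: L0/L1/L2 = GH/C/- → run G
t=5: L0/L1/L2 = GH/C/- → run G
t=6: L0/L1/L2 = H/CG/- → run H
t=7: L0/L1/L2 = H/CG/- → run H
t=8: L0/L1/L2 = H/CG/- → run H
t=9: L0/L1/L2 = -/CGH/- → run C
t=10: L0/L1/L2 = -/CGH/- → run C
t=11: L0/L1/L2 = -/CGH/- → run C
t=12: L0/L1/L2 = -/GH/- → run G
t=13: L0/L1/L2 = -/GH/- → run G
t=14: L0/L1/L2 = -/GH/- → run G
t=15: L0/L1/L2 = -/GH/- → run G
t=16: L0/L1/L2 = -/H/- → run H
t=17: L0/L1/L2 = -/H/- → run H
t=18: L0/L1/L2 = -/H/- → run H
t=19: L0/L1/L2 = -/H/- → run H
t=20: L0/L1/L2 = -/H/- → run H
t=21: (idle)
t=22: (idle)
t=23: (idle)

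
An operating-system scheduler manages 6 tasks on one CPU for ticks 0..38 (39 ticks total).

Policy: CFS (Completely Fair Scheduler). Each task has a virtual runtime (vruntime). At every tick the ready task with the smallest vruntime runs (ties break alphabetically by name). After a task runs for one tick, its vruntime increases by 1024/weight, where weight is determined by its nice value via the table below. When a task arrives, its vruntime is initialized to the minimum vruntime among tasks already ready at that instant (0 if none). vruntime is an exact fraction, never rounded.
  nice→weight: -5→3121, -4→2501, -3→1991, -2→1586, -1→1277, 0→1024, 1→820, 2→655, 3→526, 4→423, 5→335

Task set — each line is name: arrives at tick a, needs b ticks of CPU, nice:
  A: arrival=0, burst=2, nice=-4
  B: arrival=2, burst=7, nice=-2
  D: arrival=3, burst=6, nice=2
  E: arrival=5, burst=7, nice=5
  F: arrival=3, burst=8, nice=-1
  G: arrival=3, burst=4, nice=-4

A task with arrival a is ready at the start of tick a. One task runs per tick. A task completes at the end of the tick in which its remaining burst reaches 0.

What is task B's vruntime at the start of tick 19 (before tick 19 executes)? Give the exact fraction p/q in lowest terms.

vruntime(B, start of tick 19) = 3072/793

t=0: vr[A=0] → run A
t=1: vr[A=1024/2501] → run A
t=2: vr[B=0] → run B
t=3: vr[B=512/793 D=512/793 F=512/793 G=512/793] → run B
t=4: vr[B=1024/793 D=512/793 F=512/793 G=512/793] → run D
t=5: vr[B=1024/793 D=1147392/519415 E=512/793 F=512/793 G=512/793] → run E
t=6: vr[B=1024/793 D=1147392/519415 E=983552/265655 F=512/793 G=512/793] → run F
t=7: vr[B=1024/793 D=1147392/519415 E=983552/265655 F=1465856/1012661 G=512/793] → run G
t=8: vr[B=1024/793 D=1147392/519415 E=983552/265655 F=1465856/1012661 G=34304/32513] → run G
t=9: vr[B=1024/793 D=1147392/519415 E=983552/265655 F=1465856/1012661 G=47616/32513] → run B
t=10: vr[B=1536/793 D=1147392/519415 E=983552/265655 F=1465856/1012661 G=47616/32513] → run F
t=11: vr[B=1536/793 D=1147392/519415 E=983552/265655 F=2277888/1012661 G=47616/32513] → run G
t=12: vr[B=1536/793 D=1147392/519415 E=983552/265655 F=2277888/1012661 G=60928/32513] → run G
t=13: vr[B=1536/793 D=1147392/519415 E=983552/265655 F=2277888/1012661] → run B
t=14: vr[B=2048/793 D=1147392/519415 E=983552/265655 F=2277888/1012661] → run D
t=15: vr[B=2048/793 D=1959424/519415 E=983552/265655 F=2277888/1012661] → run F
t=16: vr[B=2048/793 D=1959424/519415 E=983552/265655 F=3089920/1012661] → run B
t=17: vr[B=2560/793 D=1959424/519415 E=983552/265655 F=3089920/1012661] → run F
t=18: vr[B=2560/793 D=1959424/519415 E=983552/265655 F=3901952/1012661] → run B
t=19: vr[B=3072/793 D=1959424/519415 E=983552/265655 F=3901952/1012661] → run E
t=20: vr[B=3072/793 D=1959424/519415 E=1795584/265655 F=3901952/1012661] → run D
t=21: vr[B=3072/793 D=2771456/519415 E=1795584/265655 F=3901952/1012661] → run F
t=22: vr[B=3072/793 D=2771456/519415 E=1795584/265655 F=4713984/1012661] → run B
t=23: vr[D=2771456/519415 E=1795584/265655 F=4713984/1012661] → run F
t=24: vr[D=2771456/519415 E=1795584/265655 F=5526016/1012661] → run D
t=25: vr[D=3583488/519415 E=1795584/265655 F=5526016/1012661] → run F
t=26: vr[D=3583488/519415 E=1795584/265655 F=6338048/1012661] → run F
t=27: vr[D=3583488/519415 E=1795584/265655] → run E
t=28: vr[D=3583488/519415 E=2607616/265655] → run D
t=29: vr[D=879104/103883 E=2607616/265655] → run D
t=30: vr[E=2607616/265655] → run E
t=31: vr[E=3419648/265655] → run E
t=32: vr[E=846336/53131] → run E
t=33: vr[E=5043712/265655] → run E
t=34: (idle)
t=35: (idle)
t=36: (idle)
t=37: (idle)
t=38: (idle)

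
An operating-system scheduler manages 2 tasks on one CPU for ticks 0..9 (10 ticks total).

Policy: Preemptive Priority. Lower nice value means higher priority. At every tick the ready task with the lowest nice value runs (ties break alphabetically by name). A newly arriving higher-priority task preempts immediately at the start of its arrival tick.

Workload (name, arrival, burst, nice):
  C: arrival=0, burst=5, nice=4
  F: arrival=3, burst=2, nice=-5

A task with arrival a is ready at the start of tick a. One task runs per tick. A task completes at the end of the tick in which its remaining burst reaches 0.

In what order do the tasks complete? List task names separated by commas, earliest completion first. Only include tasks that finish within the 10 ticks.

t=0: ready={C} → run C
t=1: ready={C} → run C
t=2: ready={C} → run C
t=3: ready={C,F} → run F
t=4: ready={C,F} → run F
t=5: ready={C} → run C
t=6: ready={C} → run C
t=7: (idle)
t=8: (idle)
t=9: (idle)

completion order = F, C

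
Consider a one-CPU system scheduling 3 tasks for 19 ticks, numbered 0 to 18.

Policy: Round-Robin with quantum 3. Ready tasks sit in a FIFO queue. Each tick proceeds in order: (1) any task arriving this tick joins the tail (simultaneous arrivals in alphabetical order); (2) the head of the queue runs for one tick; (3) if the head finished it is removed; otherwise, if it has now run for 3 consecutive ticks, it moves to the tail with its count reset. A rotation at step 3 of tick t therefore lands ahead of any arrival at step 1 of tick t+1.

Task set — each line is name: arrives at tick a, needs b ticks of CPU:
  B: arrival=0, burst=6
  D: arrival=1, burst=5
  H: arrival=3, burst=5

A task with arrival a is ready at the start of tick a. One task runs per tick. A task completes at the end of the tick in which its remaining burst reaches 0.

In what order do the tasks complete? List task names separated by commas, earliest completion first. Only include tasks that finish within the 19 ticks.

completion order = B, D, H

t=0: queue=[B] q_used=0 → run B
t=1: queue=[B,D] q_used=1 → run B
t=2: queue=[B,D] q_used=2 → run B
t=3: queue=[D,B,H] q_used=0 → run D
t=4: queue=[D,B,H] q_used=1 → run D
t=5: queue=[D,B,H] q_used=2 → run D
t=6: queue=[B,H,D] q_used=0 → run B
t=7: queue=[B,H,D] q_used=1 → run B
t=8: queue=[B,H,D] q_used=2 → run B
t=9: queue=[H,D] q_used=0 → run H
t=10: queue=[H,D] q_used=1 → run H
t=11: queue=[H,D] q_used=2 → run H
t=12: queue=[D,H] q_used=0 → run D
t=13: queue=[D,H] q_used=1 → run D
t=14: queue=[H] q_used=0 → run H
t=15: queue=[H] q_used=1 → run H
t=16: (idle)
t=17: (idle)
t=18: (idle)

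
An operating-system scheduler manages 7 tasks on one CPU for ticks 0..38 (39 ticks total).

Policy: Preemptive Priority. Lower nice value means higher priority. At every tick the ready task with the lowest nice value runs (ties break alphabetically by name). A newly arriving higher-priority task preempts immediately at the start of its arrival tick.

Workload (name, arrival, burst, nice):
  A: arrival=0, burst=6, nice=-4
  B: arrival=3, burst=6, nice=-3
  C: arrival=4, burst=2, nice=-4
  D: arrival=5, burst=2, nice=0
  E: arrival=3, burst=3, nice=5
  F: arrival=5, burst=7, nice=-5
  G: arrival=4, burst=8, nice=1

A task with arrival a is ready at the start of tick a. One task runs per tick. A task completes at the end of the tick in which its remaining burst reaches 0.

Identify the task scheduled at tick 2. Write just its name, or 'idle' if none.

t=0: ready={A} → run A
t=1: ready={A} → run A
t=2: ready={A} → run A
t=3: ready={A,B,E} → run A
t=4: ready={A,B,C,E,G} → run A
t=5: ready={A,B,C,D,E,F,G} → run F
t=6: ready={A,B,C,D,E,F,G} → run F
t=7: ready={A,B,C,D,E,F,G} → run F
t=8: ready={A,B,C,D,E,F,G} → run F
t=9: ready={A,B,C,D,E,F,G} → run F
t=10: ready={A,B,C,D,E,F,G} → run F
t=11: ready={A,B,C,D,E,F,G} → run F
t=12: ready={A,B,C,D,E,G} → run A
t=13: ready={B,C,D,E,G} → run C
t=14: ready={B,C,D,E,G} → run C
t=15: ready={B,D,E,G} → run B
t=16: ready={B,D,E,G} → run B
t=17: ready={B,D,E,G} → run B
t=18: ready={B,D,E,G} → run B
t=19: ready={B,D,E,G} → run B
t=20: ready={B,D,E,G} → run B
t=21: ready={D,E,G} → run D
t=22: ready={D,E,G} → run D
t=23: ready={E,G} → run G
t=24: ready={E,G} → run G
t=25: ready={E,G} → run G
t=26: ready={E,G} → run G
t=27: ready={E,G} → run G
t=28: ready={E,G} → run G
t=29: ready={E,G} → run G
t=30: ready={E,G} → run G
t=31: ready={E} → run E
t=32: ready={E} → run E
t=33: ready={E} → run E
t=34: (idle)
t=35: (idle)
t=36: (idle)
t=37: (idle)
t=38: (idle)

running at tick 2 = A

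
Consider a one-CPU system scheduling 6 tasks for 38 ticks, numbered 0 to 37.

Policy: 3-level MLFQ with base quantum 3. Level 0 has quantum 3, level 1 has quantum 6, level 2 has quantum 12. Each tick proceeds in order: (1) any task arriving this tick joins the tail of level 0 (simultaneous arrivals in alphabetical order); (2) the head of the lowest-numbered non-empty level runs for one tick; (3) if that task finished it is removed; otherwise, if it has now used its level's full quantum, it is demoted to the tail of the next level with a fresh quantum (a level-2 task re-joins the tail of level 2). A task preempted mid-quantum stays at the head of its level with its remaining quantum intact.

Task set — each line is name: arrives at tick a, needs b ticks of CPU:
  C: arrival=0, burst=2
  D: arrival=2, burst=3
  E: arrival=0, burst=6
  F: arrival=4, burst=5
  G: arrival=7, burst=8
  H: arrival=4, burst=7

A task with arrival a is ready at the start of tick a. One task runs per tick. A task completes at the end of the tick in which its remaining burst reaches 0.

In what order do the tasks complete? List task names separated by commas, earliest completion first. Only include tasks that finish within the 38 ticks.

completion order = C, D, E, F, H, G

t=0: L0/L1/L2 = CE/-/- → run C
t=1: L0/L1/L2 = CE/-/- → run C
t=2: L0/L1/L2 = ED/-/- → run E
t=3: L0/L1/L2 = ED/-/- → run E
t=4: L0/L1/L2 = EDFH/-/- → run E
t=5: L0/L1/L2 = DFH/E/- → run D
t=6: L0/L1/L2 = DFH/E/- → run D
t=7: L0/L1/L2 = DFHG/E/- → run D
t=8: L0/L1/L2 = FHG/E/- → run F
t=9: L0/L1/L2 = FHG/E/- → run F
t=10: L0/L1/L2 = FHG/E/- → run F
t=11: L0/L1/L2 = HG/EF/- → run H
t=12: L0/L1/L2 = HG/EF/- → run H
t=13: L0/L1/L2 = HG/EF/- → run H
t=14: L0/L1/L2 = G/EFH/- → run G
t=15: L0/L1/L2 = G/EFH/- → run G
t=16: L0/L1/L2 = G/EFH/- → run G
t=17: L0/L1/L2 = -/EFHG/- → run E
t=18: L0/L1/L2 = -/EFHG/- → run E
t=19: L0/L1/L2 = -/EFHG/- → run E
t=20: L0/L1/L2 = -/FHG/- → run F
t=21: L0/L1/L2 = -/FHG/- → run F
t=22: L0/L1/L2 = -/HG/- → run H
t=23: L0/L1/L2 = -/HG/- → run H
t=24: L0/L1/L2 = -/HG/- → run H
t=25: L0/L1/L2 = -/HG/- → run H
t=26: L0/L1/L2 = -/G/- → run G
t=27: L0/L1/L2 = -/G/- → run G
t=28: L0/L1/L2 = -/G/- → run G
t=29: L0/L1/L2 = -/G/- → run G
t=30: L0/L1/L2 = -/G/- → run G
t=31: (idle)
t=32: (idle)
t=33: (idle)
t=34: (idle)
t=35: (idle)
t=36: (idle)
t=37: (idle)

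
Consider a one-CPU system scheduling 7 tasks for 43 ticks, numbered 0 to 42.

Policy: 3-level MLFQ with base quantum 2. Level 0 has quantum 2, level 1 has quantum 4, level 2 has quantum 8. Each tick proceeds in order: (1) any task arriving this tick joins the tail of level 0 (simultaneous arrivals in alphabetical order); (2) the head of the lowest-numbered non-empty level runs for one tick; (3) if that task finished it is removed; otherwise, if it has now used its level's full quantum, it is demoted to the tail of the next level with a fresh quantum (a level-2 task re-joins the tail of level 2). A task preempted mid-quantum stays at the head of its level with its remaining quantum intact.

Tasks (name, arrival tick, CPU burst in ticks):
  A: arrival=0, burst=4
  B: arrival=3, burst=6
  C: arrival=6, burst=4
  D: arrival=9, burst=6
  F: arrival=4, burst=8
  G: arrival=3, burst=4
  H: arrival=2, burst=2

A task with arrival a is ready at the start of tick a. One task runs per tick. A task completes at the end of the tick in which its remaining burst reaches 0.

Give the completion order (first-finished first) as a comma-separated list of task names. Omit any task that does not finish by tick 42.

completion order = H, A, B, G, C, D, F

t=0: L0/L1/L2 = A/-/- → run A
t=1: L0/L1/L2 = A/-/- → run A
t=2: L0/L1/L2 = H/A/- → run H
t=3: L0/L1/L2 = HBG/A/- → run H
t=4: L0/L1/L2 = BGF/A/- → run B
t=5: L0/L1/L2 = BGF/A/- → run B
t=6: L0/L1/L2 = GFC/AB/- → run G
t=7: L0/L1/L2 = GFC/AB/- → run G
t=8: L0/L1/L2 = FC/ABG/- → run F
t=9: L0/L1/L2 = FCD/ABG/- → run F
t=10: L0/L1/L2 = CD/ABGF/- → run C
t=11: L0/L1/L2 = CD/ABGF/- → run C
t=12: L0/L1/L2 = D/ABGFC/- → run D
t=13: L0/L1/L2 = D/ABGFC/- → run D
t=14: L0/L1/L2 = -/ABGFCD/- → run A
t=15: L0/L1/L2 = -/ABGFCD/- → run A
t=16: L0/L1/L2 = -/BGFCD/- → run B
t=17: L0/L1/L2 = -/BGFCD/- → run B
t=18: L0/L1/L2 = -/BGFCD/- → run B
t=19: L0/L1/L2 = -/BGFCD/- → run B
t=20: L0/L1/L2 = -/GFCD/- → run G
t=21: L0/L1/L2 = -/GFCD/- → run G
t=22: L0/L1/L2 = -/FCD/- → run F
t=23: L0/L1/L2 = -/FCD/- → run F
t=24: L0/L1/L2 = -/FCD/- → run F
t=25: L0/L1/L2 = -/FCD/- → run F
t=26: L0/L1/L2 = -/CD/F → run C
t=27: L0/L1/L2 = -/CD/F → run C
t=28: L0/L1/L2 = -/D/F → run D
t=29: L0/L1/L2 = -/D/F → run D
t=30: L0/L1/L2 = -/D/F → run D
t=31: L0/L1/L2 = -/D/F → run D
t=32: L0/L1/L2 = -/-/F → run F
t=33: L0/L1/L2 = -/-/F → run F
t=34: (idle)
t=35: (idle)
t=36: (idle)
t=37: (idle)
t=38: (idle)
t=39: (idle)
t=40: (idle)
t=41: (idle)
t=42: (idle)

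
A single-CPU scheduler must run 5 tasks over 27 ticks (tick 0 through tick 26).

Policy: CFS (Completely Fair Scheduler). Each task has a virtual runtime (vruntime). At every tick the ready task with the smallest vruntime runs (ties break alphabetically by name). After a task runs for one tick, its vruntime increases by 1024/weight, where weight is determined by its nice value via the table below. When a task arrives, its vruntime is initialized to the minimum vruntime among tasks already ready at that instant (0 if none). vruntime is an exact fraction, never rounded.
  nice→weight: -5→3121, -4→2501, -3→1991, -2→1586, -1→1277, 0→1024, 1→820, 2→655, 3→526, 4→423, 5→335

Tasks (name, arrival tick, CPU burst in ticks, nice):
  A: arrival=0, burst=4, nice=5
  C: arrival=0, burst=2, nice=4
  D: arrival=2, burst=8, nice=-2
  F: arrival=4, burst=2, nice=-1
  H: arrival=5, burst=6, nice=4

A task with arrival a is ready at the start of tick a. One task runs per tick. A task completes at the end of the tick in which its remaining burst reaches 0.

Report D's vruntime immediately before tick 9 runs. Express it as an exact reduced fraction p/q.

t=0: vr[A=0 C=0] → run A
t=1: vr[A=1024/335 C=0] → run C
t=2: vr[A=1024/335 C=1024/423 D=1024/423] → run C
t=3: vr[A=1024/335 D=1024/423] → run D
t=4: vr[A=1024/335 D=1028608/335439 F=1024/335] → run A
t=5: vr[A=2048/335 D=1028608/335439 F=1024/335 H=1024/335] → run F
t=6: vr[A=2048/335 D=1028608/335439 F=1650688/427795 H=1024/335] → run H
t=7: vr[A=2048/335 D=1028608/335439 F=1650688/427795 H=776192/141705] → run D
t=8: vr[A=2048/335 D=1245184/335439 F=1650688/427795 H=776192/141705] → run D
t=9: vr[A=2048/335 D=1461760/335439 F=1650688/427795 H=776192/141705] → run F
t=10: vr[A=2048/335 D=1461760/335439 H=776192/141705] → run D
t=11: vr[A=2048/335 D=1678336/335439 H=776192/141705] → run D
t=12: vr[A=2048/335 D=1894912/335439 H=776192/141705] → run H
t=13: vr[A=2048/335 D=1894912/335439 H=1119232/141705] → run D
t=14: vr[A=2048/335 D=2111488/335439 H=1119232/141705] → run A
t=15: vr[A=3072/335 D=2111488/335439 H=1119232/141705] → run D
t=16: vr[A=3072/335 D=2328064/335439 H=1119232/141705] → run D
t=17: vr[A=3072/335 H=1119232/141705] → run H
t=18: vr[A=3072/335 H=487424/47235] → run A
t=19: vr[H=487424/47235] → run H
t=20: vr[H=1805312/141705] → run H
t=21: vr[H=2148352/141705] → run H
t=22: (idle)
t=23: (idle)
t=24: (idle)
t=25: (idle)
t=26: (idle)

vruntime(D, start of tick 9) = 1461760/335439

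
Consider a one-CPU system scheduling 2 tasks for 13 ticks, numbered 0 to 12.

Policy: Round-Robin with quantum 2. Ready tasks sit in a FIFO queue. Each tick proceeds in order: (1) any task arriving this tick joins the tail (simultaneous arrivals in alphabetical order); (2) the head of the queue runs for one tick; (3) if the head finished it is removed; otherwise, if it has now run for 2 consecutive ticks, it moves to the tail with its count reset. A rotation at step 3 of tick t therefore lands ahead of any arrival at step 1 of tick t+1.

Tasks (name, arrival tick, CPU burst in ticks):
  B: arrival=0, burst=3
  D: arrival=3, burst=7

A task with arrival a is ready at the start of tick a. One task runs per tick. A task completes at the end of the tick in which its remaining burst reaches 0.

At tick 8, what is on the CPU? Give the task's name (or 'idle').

t=0: queue=[B] q_used=0 → run B
t=1: queue=[B] q_used=1 → run B
t=2: queue=[B] q_used=0 → run B
t=3: queue=[D] q_used=0 → run D
t=4: queue=[D] q_used=1 → run D
t=5: queue=[D] q_used=0 → run D
t=6: queue=[D] q_used=1 → run D
t=7: queue=[D] q_used=0 → run D
t=8: queue=[D] q_used=1 → run D
t=9: queue=[D] q_used=0 → run D
t=10: (idle)
t=11: (idle)
t=12: (idle)

running at tick 8 = D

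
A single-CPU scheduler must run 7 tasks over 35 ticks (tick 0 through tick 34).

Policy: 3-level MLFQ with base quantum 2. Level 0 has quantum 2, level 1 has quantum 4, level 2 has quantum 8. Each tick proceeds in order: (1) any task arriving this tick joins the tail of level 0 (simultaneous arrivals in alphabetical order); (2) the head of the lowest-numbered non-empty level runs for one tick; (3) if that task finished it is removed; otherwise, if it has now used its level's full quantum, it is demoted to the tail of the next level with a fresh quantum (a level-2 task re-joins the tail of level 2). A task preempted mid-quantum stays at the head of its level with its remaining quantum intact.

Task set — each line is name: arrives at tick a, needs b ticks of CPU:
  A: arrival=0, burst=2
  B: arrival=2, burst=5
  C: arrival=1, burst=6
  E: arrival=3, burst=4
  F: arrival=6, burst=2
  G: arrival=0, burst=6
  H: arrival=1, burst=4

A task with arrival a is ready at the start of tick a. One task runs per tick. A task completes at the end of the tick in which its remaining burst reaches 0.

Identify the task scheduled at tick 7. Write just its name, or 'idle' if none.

t=0: L0/L1/L2 = AG/-/- → run A
t=1: L0/L1/L2 = AGCH/-/- → run A
t=2: L0/L1/L2 = GCHB/-/- → run G
t=3: L0/L1/L2 = GCHBE/-/- → run G
t=4: L0/L1/L2 = CHBE/G/- → run C
t=5: L0/L1/L2 = CHBE/G/- → run C
t=6: L0/L1/L2 = HBEF/GC/- → run H
t=7: L0/L1/L2 = HBEF/GC/- → run H
t=8: L0/L1/L2 = BEF/GCH/- → run B
t=9: L0/L1/L2 = BEF/GCH/- → run B
t=10: L0/L1/L2 = EF/GCHB/- → run E
t=11: L0/L1/L2 = EF/GCHB/- → run E
t=12: L0/L1/L2 = F/GCHBE/- → run F
t=13: L0/L1/L2 = F/GCHBE/- → run F
t=14: L0/L1/L2 = -/GCHBE/- → run G
t=15: L0/L1/L2 = -/GCHBE/- → run G
t=16: L0/L1/L2 = -/GCHBE/- → run G
t=17: L0/L1/L2 = -/GCHBE/- → run G
t=18: L0/L1/L2 = -/CHBE/- → run C
t=19: L0/L1/L2 = -/CHBE/- → run C
t=20: L0/L1/L2 = -/CHBE/- → run C
t=21: L0/L1/L2 = -/CHBE/- → run C
t=22: L0/L1/L2 = -/HBE/- → run H
t=23: L0/L1/L2 = -/HBE/- → run H
t=24: L0/L1/L2 = -/BE/- → run B
t=25: L0/L1/L2 = -/BE/- → run B
t=26: L0/L1/L2 = -/BE/- → run B
t=27: L0/L1/L2 = -/E/- → run E
t=28: L0/L1/L2 = -/E/- → run E
t=29: (idle)
t=30: (idle)
t=31: (idle)
t=32: (idle)
t=33: (idle)
t=34: (idle)

running at tick 7 = H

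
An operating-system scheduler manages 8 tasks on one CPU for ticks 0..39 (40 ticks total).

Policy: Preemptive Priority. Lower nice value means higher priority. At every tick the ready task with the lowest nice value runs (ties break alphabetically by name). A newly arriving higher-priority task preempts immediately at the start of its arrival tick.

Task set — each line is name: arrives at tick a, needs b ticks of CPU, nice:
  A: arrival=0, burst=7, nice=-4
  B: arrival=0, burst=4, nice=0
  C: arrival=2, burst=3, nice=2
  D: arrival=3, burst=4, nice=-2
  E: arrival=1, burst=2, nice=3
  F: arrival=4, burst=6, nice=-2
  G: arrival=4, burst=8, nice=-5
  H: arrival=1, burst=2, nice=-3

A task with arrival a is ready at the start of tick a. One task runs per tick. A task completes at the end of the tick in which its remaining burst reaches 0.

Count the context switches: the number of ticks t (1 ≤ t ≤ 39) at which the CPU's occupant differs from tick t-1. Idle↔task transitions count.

context switches = 9

t=0: ready={A,B} → run A
t=1: ready={A,B,E,H} → run A
t=2: ready={A,B,C,E,H} → run A
t=3: ready={A,B,C,D,E,H} → run A
t=4: ready={A,B,C,D,E,F,G,H} → run G
t=5: ready={A,B,C,D,E,F,G,H} → run G
t=6: ready={A,B,C,D,E,F,G,H} → run G
t=7: ready={A,B,C,D,E,F,G,H} → run G
t=8: ready={A,B,C,D,E,F,G,H} → run G
t=9: ready={A,B,C,D,E,F,G,H} → run G
t=10: ready={A,B,C,D,E,F,G,H} → run G
t=11: ready={A,B,C,D,E,F,G,H} → run G
t=12: ready={A,B,C,D,E,F,H} → run A
t=13: ready={A,B,C,D,E,F,H} → run A
t=14: ready={A,B,C,D,E,F,H} → run A
t=15: ready={B,C,D,E,F,H} → run H
t=16: ready={B,C,D,E,F,H} → run H
t=17: ready={B,C,D,E,F} → run D
t=18: ready={B,C,D,E,F} → run D
t=19: ready={B,C,D,E,F} → run D
t=20: ready={B,C,D,E,F} → run D
t=21: ready={B,C,E,F} → run F
t=22: ready={B,C,E,F} → run F
t=23: ready={B,C,E,F} → run F
t=24: ready={B,C,E,F} → run F
t=25: ready={B,C,E,F} → run F
t=26: ready={B,C,E,F} → run F
t=27: ready={B,C,E} → run B
t=28: ready={B,C,E} → run B
t=29: ready={B,C,E} → run B
t=30: ready={B,C,E} → run B
t=31: ready={C,E} → run C
t=32: ready={C,E} → run C
t=33: ready={C,E} → run C
t=34: ready={E} → run E
t=35: ready={E} → run E
t=36: (idle)
t=37: (idle)
t=38: (idle)
t=39: (idle)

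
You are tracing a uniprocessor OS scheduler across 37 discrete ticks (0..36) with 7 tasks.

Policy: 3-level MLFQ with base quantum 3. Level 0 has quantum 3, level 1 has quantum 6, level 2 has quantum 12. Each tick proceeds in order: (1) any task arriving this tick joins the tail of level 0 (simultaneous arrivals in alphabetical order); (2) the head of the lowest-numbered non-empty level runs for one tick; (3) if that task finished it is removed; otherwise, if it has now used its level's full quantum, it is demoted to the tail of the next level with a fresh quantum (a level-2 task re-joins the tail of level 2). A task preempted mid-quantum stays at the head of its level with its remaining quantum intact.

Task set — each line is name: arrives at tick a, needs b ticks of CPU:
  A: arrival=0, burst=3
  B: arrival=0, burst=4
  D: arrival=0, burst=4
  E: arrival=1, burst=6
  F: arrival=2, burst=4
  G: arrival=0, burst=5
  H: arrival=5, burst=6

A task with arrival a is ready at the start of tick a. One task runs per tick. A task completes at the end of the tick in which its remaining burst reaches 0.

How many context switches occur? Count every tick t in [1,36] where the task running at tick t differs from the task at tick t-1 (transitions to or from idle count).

context switches = 13

t=0: L0/L1/L2 = ABDG/-/- → run A
t=1: L0/L1/L2 = ABDGE/-/- → run A
t=2: L0/L1/L2 = ABDGEF/-/- → run A
t=3: L0/L1/L2 = BDGEF/-/- → run B
t=4: L0/L1/L2 = BDGEF/-/- → run B
t=5: L0/L1/L2 = BDGEFH/-/- → run B
t=6: L0/L1/L2 = DGEFH/B/- → run D
t=7: L0/L1/L2 = DGEFH/B/- → run D
t=8: L0/L1/L2 = DGEFH/B/- → run D
t=9: L0/L1/L2 = GEFH/BD/- → run G
t=10: L0/L1/L2 = GEFH/BD/- → run G
t=11: L0/L1/L2 = GEFH/BD/- → run G
t=12: L0/L1/L2 = EFH/BDG/- → run E
t=13: L0/L1/L2 = EFH/BDG/- → run E
t=14: L0/L1/L2 = EFH/BDG/- → run E
t=15: L0/L1/L2 = FH/BDGE/- → run F
t=16: L0/L1/L2 = FH/BDGE/- → run F
t=17: L0/L1/L2 = FH/BDGE/- → run F
t=18: L0/L1/L2 = H/BDGEF/- → run H
t=19: L0/L1/L2 = H/BDGEF/- → run H
t=20: L0/L1/L2 = H/BDGEF/- → run H
t=21: L0/L1/L2 = -/BDGEFH/- → run B
t=22: L0/L1/L2 = -/DGEFH/- → run D
t=23: L0/L1/L2 = -/GEFH/- → run G
t=24: L0/L1/L2 = -/GEFH/- → run G
t=25: L0/L1/L2 = -/EFH/- → run E
t=26: L0/L1/L2 = -/EFH/- → run E
t=27: L0/L1/L2 = -/EFH/- → run E
t=28: L0/L1/L2 = -/FH/- → run F
t=29: L0/L1/L2 = -/H/- → run H
t=30: L0/L1/L2 = -/H/- → run H
t=31: L0/L1/L2 = -/H/- → run H
t=32: (idle)
t=33: (idle)
t=34: (idle)
t=35: (idle)
t=36: (idle)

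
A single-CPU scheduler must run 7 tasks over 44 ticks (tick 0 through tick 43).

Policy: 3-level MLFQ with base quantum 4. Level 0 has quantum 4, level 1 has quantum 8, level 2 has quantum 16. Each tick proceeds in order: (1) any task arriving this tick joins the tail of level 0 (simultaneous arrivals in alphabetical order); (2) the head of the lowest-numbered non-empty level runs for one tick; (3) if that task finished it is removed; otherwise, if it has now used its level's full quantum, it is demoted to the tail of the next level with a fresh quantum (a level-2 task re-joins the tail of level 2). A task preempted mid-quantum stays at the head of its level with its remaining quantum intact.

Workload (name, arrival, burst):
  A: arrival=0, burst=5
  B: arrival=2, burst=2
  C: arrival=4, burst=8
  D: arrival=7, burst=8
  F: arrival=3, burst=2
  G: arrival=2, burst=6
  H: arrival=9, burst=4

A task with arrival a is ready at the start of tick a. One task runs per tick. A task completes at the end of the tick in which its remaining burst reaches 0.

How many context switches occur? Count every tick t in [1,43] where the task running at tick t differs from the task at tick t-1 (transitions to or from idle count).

context switches = 11

t=0: L0/L1/L2 = A/-/- → run A
t=1: L0/L1/L2 = A/-/- → run A
t=2: L0/L1/L2 = ABG/-/- → run A
t=3: L0/L1/L2 = ABGF/-/- → run A
t=4: L0/L1/L2 = BGFC/A/- → run B
t=5: L0/L1/L2 = BGFC/A/- → run B
t=6: L0/L1/L2 = GFC/A/- → run G
t=7: L0/L1/L2 = GFCD/A/- → run G
t=8: L0/L1/L2 = GFCD/A/- → run G
t=9: L0/L1/L2 = GFCDH/A/- → run G
t=10: L0/L1/L2 = FCDH/AG/- → run F
t=11: L0/L1/L2 = FCDH/AG/- → run F
t=12: L0/L1/L2 = CDH/AG/- → run C
t=13: L0/L1/L2 = CDH/AG/- → run C
t=14: L0/L1/L2 = CDH/AG/- → run C
t=15: L0/L1/L2 = CDH/AG/- → run C
t=16: L0/L1/L2 = DH/AGC/- → run D
t=17: L0/L1/L2 = DH/AGC/- → run D
t=18: L0/L1/L2 = DH/AGC/- → run D
t=19: L0/L1/L2 = DH/AGC/- → run D
t=20: L0/L1/L2 = H/AGCD/- → run H
t=21: L0/L1/L2 = H/AGCD/- → run H
t=22: L0/L1/L2 = H/AGCD/- → run H
t=23: L0/L1/L2 = H/AGCD/- → run H
t=24: L0/L1/L2 = -/AGCD/- → run A
t=25: L0/L1/L2 = -/GCD/- → run G
t=26: L0/L1/L2 = -/GCD/- → run G
t=27: L0/L1/L2 = -/CD/- → run C
t=28: L0/L1/L2 = -/CD/- → run C
t=29: L0/L1/L2 = -/CD/- → run C
t=30: L0/L1/L2 = -/CD/- → run C
t=31: L0/L1/L2 = -/D/- → run D
t=32: L0/L1/L2 = -/D/- → run D
t=33: L0/L1/L2 = -/D/- → run D
t=34: L0/L1/L2 = -/D/- → run D
t=35: (idle)
t=36: (idle)
t=37: (idle)
t=38: (idle)
t=39: (idle)
t=40: (idle)
t=41: (idle)
t=42: (idle)
t=43: (idle)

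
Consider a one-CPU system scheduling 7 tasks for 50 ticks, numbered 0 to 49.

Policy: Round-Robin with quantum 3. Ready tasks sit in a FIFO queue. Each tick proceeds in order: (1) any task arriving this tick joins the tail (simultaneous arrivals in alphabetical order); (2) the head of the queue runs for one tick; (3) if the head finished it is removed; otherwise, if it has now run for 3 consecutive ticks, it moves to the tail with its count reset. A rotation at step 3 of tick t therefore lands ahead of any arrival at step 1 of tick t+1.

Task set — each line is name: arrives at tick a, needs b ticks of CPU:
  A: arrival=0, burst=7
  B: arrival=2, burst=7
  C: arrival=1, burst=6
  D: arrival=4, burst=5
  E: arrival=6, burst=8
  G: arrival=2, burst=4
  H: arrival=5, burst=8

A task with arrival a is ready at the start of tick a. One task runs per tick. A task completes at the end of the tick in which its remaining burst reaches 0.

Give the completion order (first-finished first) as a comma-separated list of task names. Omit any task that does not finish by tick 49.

completion order = C, G, A, D, B, H, E

t=0: queue=[A] q_used=0 → run A
t=1: queue=[A,C] q_used=1 → run A
t=2: queue=[A,C,B,G] q_used=2 → run A
t=3: queue=[C,B,G,A] q_used=0 → run C
t=4: queue=[C,B,G,A,D] q_used=1 → run C
t=5: queue=[C,B,G,A,D,H] q_used=2 → run C
t=6: queue=[B,G,A,D,H,C,E] q_used=0 → run B
t=7: queue=[B,G,A,D,H,C,E] q_used=1 → run B
t=8: queue=[B,G,A,D,H,C,E] q_used=2 → run B
t=9: queue=[G,A,D,H,C,E,B] q_used=0 → run G
t=10: queue=[G,A,D,H,C,E,B] q_used=1 → run G
t=11: queue=[G,A,D,H,C,E,B] q_used=2 → run G
t=12: queue=[A,D,H,C,E,B,G] q_used=0 → run A
t=13: queue=[A,D,H,C,E,B,G] q_used=1 → run A
t=14: queue=[A,D,H,C,E,B,G] q_used=2 → run A
t=15: queue=[D,H,C,E,B,G,A] q_used=0 → run D
t=16: queue=[D,H,C,E,B,G,A] q_used=1 → run D
t=17: queue=[D,H,C,E,B,G,A] q_used=2 → run D
t=18: queue=[H,C,E,B,G,A,D] q_used=0 → run H
t=19: queue=[H,C,E,B,G,A,D] q_used=1 → run H
t=20: queue=[H,C,E,B,G,A,D] q_used=2 → run H
t=21: queue=[C,E,B,G,A,D,H] q_used=0 → run C
t=22: queue=[C,E,B,G,A,D,H] q_used=1 → run C
t=23: queue=[C,E,B,G,A,D,H] q_used=2 → run C
t=24: queue=[E,B,G,A,D,H] q_used=0 → run E
t=25: queue=[E,B,G,A,D,H] q_used=1 → run E
t=26: queue=[E,B,G,A,D,H] q_used=2 → run E
t=27: queue=[B,G,A,D,H,E] q_used=0 → run B
t=28: queue=[B,G,A,D,H,E] q_used=1 → run B
t=29: queue=[B,G,A,D,H,E] q_used=2 → run B
t=30: queue=[G,A,D,H,E,B] q_used=0 → run G
t=31: queue=[A,D,H,E,B] q_used=0 → run A
t=32: queue=[D,H,E,B] q_used=0 → run D
t=33: queue=[D,H,E,B] q_used=1 → run D
t=34: queue=[H,E,B] q_used=0 → run H
t=35: queue=[H,E,B] q_used=1 → run H
t=36: queue=[H,E,B] q_used=2 → run H
t=37: queue=[E,B,H] q_used=0 → run E
t=38: queue=[E,B,H] q_used=1 → run E
t=39: queue=[E,B,H] q_used=2 → run E
t=40: queue=[B,H,E] q_used=0 → run B
t=41: queue=[H,E] q_used=0 → run H
t=42: queue=[H,E] q_used=1 → run H
t=43: queue=[E] q_used=0 → run E
t=44: queue=[E] q_used=1 → run E
t=45: (idle)
t=46: (idle)
t=47: (idle)
t=48: (idle)
t=49: (idle)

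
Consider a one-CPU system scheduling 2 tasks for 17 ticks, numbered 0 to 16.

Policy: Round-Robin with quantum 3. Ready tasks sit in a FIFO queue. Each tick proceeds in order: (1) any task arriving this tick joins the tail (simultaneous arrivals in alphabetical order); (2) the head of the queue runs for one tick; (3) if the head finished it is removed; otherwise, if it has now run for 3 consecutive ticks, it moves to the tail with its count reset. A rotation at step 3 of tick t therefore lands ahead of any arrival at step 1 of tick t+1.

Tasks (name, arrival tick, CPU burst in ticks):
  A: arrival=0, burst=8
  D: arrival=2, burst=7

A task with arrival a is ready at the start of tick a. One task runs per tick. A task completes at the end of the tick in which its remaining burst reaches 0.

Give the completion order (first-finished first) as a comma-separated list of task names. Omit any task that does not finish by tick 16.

t=0: queue=[A] q_used=0 → run A
t=1: queue=[A] q_used=1 → run A
t=2: queue=[A,D] q_used=2 → run A
t=3: queue=[D,A] q_used=0 → run D
t=4: queue=[D,A] q_used=1 → run D
t=5: queue=[D,A] q_used=2 → run D
t=6: queue=[A,D] q_used=0 → run A
t=7: queue=[A,D] q_used=1 → run A
t=8: queue=[A,D] q_used=2 → run A
t=9: queue=[D,A] q_used=0 → run D
t=10: queue=[D,A] q_used=1 → run D
t=11: queue=[D,A] q_used=2 → run D
t=12: queue=[A,D] q_used=0 → run A
t=13: queue=[A,D] q_used=1 → run A
t=14: queue=[D] q_used=0 → run D
t=15: (idle)
t=16: (idle)

completion order = A, D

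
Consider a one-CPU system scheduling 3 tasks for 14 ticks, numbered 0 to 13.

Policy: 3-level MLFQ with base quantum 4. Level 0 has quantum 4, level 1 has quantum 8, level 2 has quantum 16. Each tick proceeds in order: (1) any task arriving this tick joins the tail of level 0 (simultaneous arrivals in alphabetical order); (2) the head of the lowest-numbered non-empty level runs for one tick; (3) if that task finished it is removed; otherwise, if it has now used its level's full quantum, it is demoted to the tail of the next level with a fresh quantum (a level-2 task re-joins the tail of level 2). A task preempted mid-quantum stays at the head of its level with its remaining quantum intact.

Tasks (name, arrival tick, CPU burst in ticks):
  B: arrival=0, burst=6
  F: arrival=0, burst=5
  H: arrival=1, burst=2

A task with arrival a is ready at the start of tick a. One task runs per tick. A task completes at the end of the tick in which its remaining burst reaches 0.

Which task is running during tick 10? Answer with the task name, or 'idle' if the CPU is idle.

t=0: L0/L1/L2 = BF/-/- → run B
t=1: L0/L1/L2 = BFH/-/- → run B
t=2: L0/L1/L2 = BFH/-/- → run B
t=3: L0/L1/L2 = BFH/-/- → run B
t=4: L0/L1/L2 = FH/B/- → run F
t=5: L0/L1/L2 = FH/B/- → run F
t=6: L0/L1/L2 = FH/B/- → run F
t=7: L0/L1/L2 = FH/B/- → run F
t=8: L0/L1/L2 = H/BF/- → run H
t=9: L0/L1/L2 = H/BF/- → run H
t=10: L0/L1/L2 = -/BF/- → run B
t=11: L0/L1/L2 = -/BF/- → run B
t=12: L0/L1/L2 = -/F/- → run F
t=13: (idle)

running at tick 10 = B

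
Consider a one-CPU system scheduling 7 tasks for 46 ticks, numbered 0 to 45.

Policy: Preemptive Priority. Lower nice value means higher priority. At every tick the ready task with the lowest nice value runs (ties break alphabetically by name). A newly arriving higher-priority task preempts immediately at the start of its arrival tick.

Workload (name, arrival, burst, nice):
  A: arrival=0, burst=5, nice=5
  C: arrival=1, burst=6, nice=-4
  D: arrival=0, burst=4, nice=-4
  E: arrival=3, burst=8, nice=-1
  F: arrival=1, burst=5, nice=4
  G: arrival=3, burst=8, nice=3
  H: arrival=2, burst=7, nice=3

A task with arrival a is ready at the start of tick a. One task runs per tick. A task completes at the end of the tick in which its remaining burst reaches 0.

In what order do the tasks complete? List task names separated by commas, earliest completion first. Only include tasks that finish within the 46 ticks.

completion order = C, D, E, G, H, F, A

t=0: ready={A,D} → run D
t=1: ready={A,C,D,F} → run C
t=2: ready={A,C,D,F,H} → run C
t=3: ready={A,C,D,E,F,G,H} → run C
t=4: ready={A,C,D,E,F,G,H} → run C
t=5: ready={A,C,D,E,F,G,H} → run C
t=6: ready={A,C,D,E,F,G,H} → run C
t=7: ready={A,D,E,F,G,H} → run D
t=8: ready={A,D,E,F,G,H} → run D
t=9: ready={A,D,E,F,G,H} → run D
t=10: ready={A,E,F,G,H} → run E
t=11: ready={A,E,F,G,H} → run E
t=12: ready={A,E,F,G,H} → run E
t=13: ready={A,E,F,G,H} → run E
t=14: ready={A,E,F,G,H} → run E
t=15: ready={A,E,F,G,H} → run E
t=16: ready={A,E,F,G,H} → run E
t=17: ready={A,E,F,G,H} → run E
t=18: ready={A,F,G,H} → run G
t=19: ready={A,F,G,H} → run G
t=20: ready={A,F,G,H} → run G
t=21: ready={A,F,G,H} → run G
t=22: ready={A,F,G,H} → run G
t=23: ready={A,F,G,H} → run G
t=24: ready={A,F,G,H} → run G
t=25: ready={A,F,G,H} → run G
t=26: ready={A,F,H} → run H
t=27: ready={A,F,H} → run H
t=28: ready={A,F,H} → run H
t=29: ready={A,F,H} → run H
t=30: ready={A,F,H} → run H
t=31: ready={A,F,H} → run H
t=32: ready={A,F,H} → run H
t=33: ready={A,F} → run F
t=34: ready={A,F} → run F
t=35: ready={A,F} → run F
t=36: ready={A,F} → run F
t=37: ready={A,F} → run F
t=38: ready={A} → run A
t=39: ready={A} → run A
t=40: ready={A} → run A
t=41: ready={A} → run A
t=42: ready={A} → run A
t=43: (idle)
t=44: (idle)
t=45: (idle)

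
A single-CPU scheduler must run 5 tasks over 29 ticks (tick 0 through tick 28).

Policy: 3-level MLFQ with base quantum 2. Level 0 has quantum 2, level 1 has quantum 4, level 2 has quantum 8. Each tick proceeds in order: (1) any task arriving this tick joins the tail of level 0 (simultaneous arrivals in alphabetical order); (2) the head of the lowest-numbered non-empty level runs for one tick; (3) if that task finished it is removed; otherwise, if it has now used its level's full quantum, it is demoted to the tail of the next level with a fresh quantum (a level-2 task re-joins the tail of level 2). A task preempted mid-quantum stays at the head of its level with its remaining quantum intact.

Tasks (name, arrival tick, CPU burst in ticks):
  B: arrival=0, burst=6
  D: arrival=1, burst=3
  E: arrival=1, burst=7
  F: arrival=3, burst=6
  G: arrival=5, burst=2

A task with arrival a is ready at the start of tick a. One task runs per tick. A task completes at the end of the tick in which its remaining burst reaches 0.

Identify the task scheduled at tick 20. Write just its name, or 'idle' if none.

t=0: L0/L1/L2 = B/-/- → run B
t=1: L0/L1/L2 = BDE/-/- → run B
t=2: L0/L1/L2 = DE/B/- → run D
t=3: L0/L1/L2 = DEF/B/- → run D
t=4: L0/L1/L2 = EF/BD/- → run E
t=5: L0/L1/L2 = EFG/BD/- → run E
t=6: L0/L1/L2 = FG/BDE/- → run F
t=7: L0/L1/L2 = FG/BDE/- → run F
t=8: L0/L1/L2 = G/BDEF/- → run G
t=9: L0/L1/L2 = G/BDEF/- → run G
t=10: L0/L1/L2 = -/BDEF/- → run B
t=11: L0/L1/L2 = -/BDEF/- → run B
t=12: L0/L1/L2 = -/BDEF/- → run B
t=13: L0/L1/L2 = -/BDEF/- → run B
t=14: L0/L1/L2 = -/DEF/- → run D
t=15: L0/L1/L2 = -/EF/- → run E
t=16: L0/L1/L2 = -/EF/- → run E
t=17: L0/L1/L2 = -/EF/- → run E
t=18: L0/L1/L2 = -/EF/- → run E
t=19: L0/L1/L2 = -/F/E → run F
t=20: L0/L1/L2 = -/F/E → run F
t=21: L0/L1/L2 = -/F/E → run F
t=22: L0/L1/L2 = -/F/E → run F
t=23: L0/L1/L2 = -/-/E → run E
t=24: (idle)
t=25: (idle)
t=26: (idle)
t=27: (idle)
t=28: (idle)

running at tick 20 = F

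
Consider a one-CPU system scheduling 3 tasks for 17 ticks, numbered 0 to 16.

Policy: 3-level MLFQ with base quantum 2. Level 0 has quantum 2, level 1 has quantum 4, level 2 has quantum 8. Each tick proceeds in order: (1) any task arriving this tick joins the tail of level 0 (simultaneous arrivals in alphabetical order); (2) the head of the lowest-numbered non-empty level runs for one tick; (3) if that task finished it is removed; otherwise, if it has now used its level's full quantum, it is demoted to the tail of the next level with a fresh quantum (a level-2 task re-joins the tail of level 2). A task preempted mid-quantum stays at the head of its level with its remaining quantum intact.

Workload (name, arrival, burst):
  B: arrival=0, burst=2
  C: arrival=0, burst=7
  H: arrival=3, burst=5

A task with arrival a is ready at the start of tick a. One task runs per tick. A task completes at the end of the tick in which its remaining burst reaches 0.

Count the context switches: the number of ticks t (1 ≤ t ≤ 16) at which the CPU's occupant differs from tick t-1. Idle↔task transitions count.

context switches = 6

t=0: L0/L1/L2 = BC/-/- → run B
t=1: L0/L1/L2 = BC/-/- → run B
t=2: L0/L1/L2 = C/-/- → run C
t=3: L0/L1/L2 = CH/-/- → run C
t=4: L0/L1/L2 = H/C/- → run H
t=5: L0/L1/L2 = H/C/- → run H
t=6: L0/L1/L2 = -/CH/- → run C
t=7: L0/L1/L2 = -/CH/- → run C
t=8: L0/L1/L2 = -/CH/- → run C
t=9: L0/L1/L2 = -/CH/- → run C
t=10: L0/L1/L2 = -/H/C → run H
t=11: L0/L1/L2 = -/H/C → run H
t=12: L0/L1/L2 = -/H/C → run H
t=13: L0/L1/L2 = -/-/C → run C
t=14: (idle)
t=15: (idle)
t=16: (idle)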